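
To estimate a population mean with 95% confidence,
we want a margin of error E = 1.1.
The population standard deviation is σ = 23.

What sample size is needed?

Answer: n = 1680

Derivation:
z_0.025 = 1.960
n = (z×σ/E)² = (1.960×23/1.1)²
n = 1679.5094
Round up: n = 1680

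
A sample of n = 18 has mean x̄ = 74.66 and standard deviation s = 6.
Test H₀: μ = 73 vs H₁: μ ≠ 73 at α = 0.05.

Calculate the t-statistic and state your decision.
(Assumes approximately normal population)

df = n - 1 = 17
SE = s/√n = 6/√18 = 1.4142
t = (x̄ - μ₀)/SE = (74.66 - 73)/1.4142 = 1.1738
Critical value: t_{0.025,17} = ±2.110
p-value ≈ 0.2567
Decision: fail to reject H₀

Answer: t = 1.1738, fail to reject H₀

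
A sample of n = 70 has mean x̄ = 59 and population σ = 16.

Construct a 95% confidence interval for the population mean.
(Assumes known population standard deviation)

Answer: (55.2517, 62.7483)

Derivation:
Confidence level: 95%, α = 0.05
z_0.025 = 1.960
SE = σ/√n = 16/√70 = 1.9124
Margin of error = 1.960 × 1.9124 = 3.7483
CI: x̄ ± margin = 59 ± 3.7483
CI: (55.2517, 62.7483)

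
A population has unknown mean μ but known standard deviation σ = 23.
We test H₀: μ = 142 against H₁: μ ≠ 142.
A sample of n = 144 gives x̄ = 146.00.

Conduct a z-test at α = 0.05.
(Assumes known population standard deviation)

Standard error: SE = σ/√n = 23/√144 = 1.9167
z-statistic: z = (x̄ - μ₀)/SE = (146.00 - 142)/1.9167 = 2.0869
Critical value: ±1.960
p-value = 0.0369
Decision: reject H₀

Answer: z = 2.0869, reject H₀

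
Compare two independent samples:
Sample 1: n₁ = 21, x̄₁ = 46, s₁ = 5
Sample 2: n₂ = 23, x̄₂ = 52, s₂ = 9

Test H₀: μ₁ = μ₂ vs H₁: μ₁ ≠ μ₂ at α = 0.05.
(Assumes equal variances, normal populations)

Answer: t = -2.6969, reject H₀

Derivation:
Pooled variance: s²_p = [20×5² + 22×9²]/(42) = 54.3333
s_p = 7.3711
SE = s_p×√(1/n₁ + 1/n₂) = 7.3711×√(1/21 + 1/23) = 2.2248
t = (x̄₁ - x̄₂)/SE = (46 - 52)/2.2248 = -2.6969
df = 42, t-critical = ±2.018
Decision: reject H₀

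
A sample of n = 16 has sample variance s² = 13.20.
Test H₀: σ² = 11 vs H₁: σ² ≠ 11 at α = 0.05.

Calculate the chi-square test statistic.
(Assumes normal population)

df = n - 1 = 15
χ² = (n-1)s²/σ₀² = 15×13.20/11 = 18.0000
Critical values: χ²_{0.975,15} = 6.262, χ²_{0.025,15} = 27.488
Rejection region: χ² < 6.262 or χ² > 27.488
Decision: fail to reject H₀

Answer: χ² = 18.0000, fail to reject H₀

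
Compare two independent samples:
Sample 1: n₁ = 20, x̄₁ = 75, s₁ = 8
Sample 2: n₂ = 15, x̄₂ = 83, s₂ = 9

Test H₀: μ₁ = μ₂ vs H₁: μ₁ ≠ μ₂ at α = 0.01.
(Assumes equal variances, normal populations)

Pooled variance: s²_p = [19×8² + 14×9²]/(33) = 71.2121
s_p = 8.4387
SE = s_p×√(1/n₁ + 1/n₂) = 8.4387×√(1/20 + 1/15) = 2.8824
t = (x̄₁ - x̄₂)/SE = (75 - 83)/2.8824 = -2.7755
df = 33, t-critical = ±2.733
Decision: reject H₀

Answer: t = -2.7755, reject H₀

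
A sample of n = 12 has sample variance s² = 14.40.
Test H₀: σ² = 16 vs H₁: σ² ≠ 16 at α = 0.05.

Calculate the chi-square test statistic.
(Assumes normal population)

Answer: χ² = 9.9000, fail to reject H₀

Derivation:
df = n - 1 = 11
χ² = (n-1)s²/σ₀² = 11×14.40/16 = 9.9000
Critical values: χ²_{0.975,11} = 3.816, χ²_{0.025,11} = 21.920
Rejection region: χ² < 3.816 or χ² > 21.920
Decision: fail to reject H₀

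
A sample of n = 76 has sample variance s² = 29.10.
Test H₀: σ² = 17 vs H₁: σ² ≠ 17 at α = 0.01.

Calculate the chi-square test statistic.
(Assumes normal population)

Answer: χ² = 128.3824, reject H₀

Derivation:
df = n - 1 = 75
χ² = (n-1)s²/σ₀² = 75×29.10/17 = 128.3824
Critical values: χ²_{0.995,75} = 47.206, χ²_{0.005,75} = 110.286
Rejection region: χ² < 47.206 or χ² > 110.286
Decision: reject H₀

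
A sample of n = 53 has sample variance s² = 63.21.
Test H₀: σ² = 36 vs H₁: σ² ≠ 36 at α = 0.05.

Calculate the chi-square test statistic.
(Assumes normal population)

df = n - 1 = 52
χ² = (n-1)s²/σ₀² = 52×63.21/36 = 91.3033
Critical values: χ²_{0.975,52} = 33.968, χ²_{0.025,52} = 73.810
Rejection region: χ² < 33.968 or χ² > 73.810
Decision: reject H₀

Answer: χ² = 91.3033, reject H₀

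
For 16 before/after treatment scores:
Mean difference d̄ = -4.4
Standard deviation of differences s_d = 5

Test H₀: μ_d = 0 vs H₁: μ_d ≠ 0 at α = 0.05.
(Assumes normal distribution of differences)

df = n - 1 = 15
SE = s_d/√n = 5/√16 = 1.2500
t = d̄/SE = -4.4/1.2500 = -3.5200
Critical value: t_{0.025,15} = ±2.131
p-value ≈ 0.0031
Decision: reject H₀

Answer: t = -3.5200, reject H₀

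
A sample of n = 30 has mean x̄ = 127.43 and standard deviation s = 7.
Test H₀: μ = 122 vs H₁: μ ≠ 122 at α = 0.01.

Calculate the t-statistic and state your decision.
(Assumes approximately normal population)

df = n - 1 = 29
SE = s/√n = 7/√30 = 1.2780
t = (x̄ - μ₀)/SE = (127.43 - 122)/1.2780 = 4.2488
Critical value: t_{0.005,29} = ±2.756
p-value ≈ 0.0002
Decision: reject H₀

Answer: t = 4.2488, reject H₀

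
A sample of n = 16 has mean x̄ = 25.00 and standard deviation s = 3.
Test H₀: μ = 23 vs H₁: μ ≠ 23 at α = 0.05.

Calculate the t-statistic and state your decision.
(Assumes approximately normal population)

Answer: t = 2.6667, reject H₀

Derivation:
df = n - 1 = 15
SE = s/√n = 3/√16 = 0.7500
t = (x̄ - μ₀)/SE = (25.00 - 23)/0.7500 = 2.6667
Critical value: t_{0.025,15} = ±2.131
p-value ≈ 0.0176
Decision: reject H₀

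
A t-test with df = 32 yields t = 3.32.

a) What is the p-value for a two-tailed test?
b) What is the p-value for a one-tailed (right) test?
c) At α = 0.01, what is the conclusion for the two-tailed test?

Answer: a) 0.0023, b) 0.0011, c) reject H₀

Derivation:
Using t-distribution with df = 32:
a) Two-tailed: p = 2×P(T > 3.32) = 0.0023
b) One-tailed: p = P(T > 3.32) = 0.0011
c) 0.0023 < 0.01, reject H₀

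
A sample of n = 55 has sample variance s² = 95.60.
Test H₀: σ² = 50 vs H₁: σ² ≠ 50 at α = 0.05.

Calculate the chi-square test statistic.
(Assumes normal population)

df = n - 1 = 54
χ² = (n-1)s²/σ₀² = 54×95.60/50 = 103.2480
Critical values: χ²_{0.975,54} = 35.586, χ²_{0.025,54} = 76.192
Rejection region: χ² < 35.586 or χ² > 76.192
Decision: reject H₀

Answer: χ² = 103.2480, reject H₀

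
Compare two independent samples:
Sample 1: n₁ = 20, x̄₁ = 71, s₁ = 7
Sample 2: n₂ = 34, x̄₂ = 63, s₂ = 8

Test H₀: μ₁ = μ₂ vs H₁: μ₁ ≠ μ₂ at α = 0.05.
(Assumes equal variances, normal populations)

Answer: t = 3.7111, reject H₀

Derivation:
Pooled variance: s²_p = [19×7² + 33×8²]/(52) = 58.5192
s_p = 7.6498
SE = s_p×√(1/n₁ + 1/n₂) = 7.6498×√(1/20 + 1/34) = 2.1557
t = (x̄₁ - x̄₂)/SE = (71 - 63)/2.1557 = 3.7111
df = 52, t-critical = ±2.007
Decision: reject H₀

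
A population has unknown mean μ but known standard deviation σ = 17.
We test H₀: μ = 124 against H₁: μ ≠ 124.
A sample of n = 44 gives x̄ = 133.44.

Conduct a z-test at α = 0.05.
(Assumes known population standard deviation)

Standard error: SE = σ/√n = 17/√44 = 2.5628
z-statistic: z = (x̄ - μ₀)/SE = (133.44 - 124)/2.5628 = 3.6835
Critical value: ±1.960
p-value = 0.0002
Decision: reject H₀

Answer: z = 3.6835, reject H₀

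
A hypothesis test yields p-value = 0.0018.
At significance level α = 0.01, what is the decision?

Compare p-value to α:
0.0018 < 0.01
Decision: reject H₀

Answer: reject H₀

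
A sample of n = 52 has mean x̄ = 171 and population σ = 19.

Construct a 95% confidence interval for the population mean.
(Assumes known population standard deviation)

Answer: (165.8358, 176.1642)

Derivation:
Confidence level: 95%, α = 0.05
z_0.025 = 1.960
SE = σ/√n = 19/√52 = 2.6348
Margin of error = 1.960 × 2.6348 = 5.1642
CI: x̄ ± margin = 171 ± 5.1642
CI: (165.8358, 176.1642)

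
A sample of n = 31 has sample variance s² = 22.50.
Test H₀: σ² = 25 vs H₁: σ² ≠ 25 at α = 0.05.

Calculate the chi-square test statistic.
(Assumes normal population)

df = n - 1 = 30
χ² = (n-1)s²/σ₀² = 30×22.50/25 = 27.0000
Critical values: χ²_{0.975,30} = 16.791, χ²_{0.025,30} = 46.979
Rejection region: χ² < 16.791 or χ² > 46.979
Decision: fail to reject H₀

Answer: χ² = 27.0000, fail to reject H₀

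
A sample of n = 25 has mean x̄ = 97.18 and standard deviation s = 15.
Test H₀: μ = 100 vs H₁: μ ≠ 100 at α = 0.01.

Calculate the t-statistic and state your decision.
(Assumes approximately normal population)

Answer: t = -0.9400, fail to reject H₀

Derivation:
df = n - 1 = 24
SE = s/√n = 15/√25 = 3.0000
t = (x̄ - μ₀)/SE = (97.18 - 100)/3.0000 = -0.9400
Critical value: t_{0.005,24} = ±2.797
p-value ≈ 0.3566
Decision: fail to reject H₀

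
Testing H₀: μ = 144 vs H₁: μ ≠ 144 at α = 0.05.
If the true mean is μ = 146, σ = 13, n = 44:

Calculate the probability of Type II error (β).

Answer: β ≈ 0.8248

Derivation:
SE = σ/√n = 13/√44 = 1.9598
Critical values: μ₀ ± z_0.025×SE = 144 ± 1.960×1.9598
Acceptance region: (140.1588, 147.8412)
Under H₁ (μ = 146): z_high = (147.8412 - 146)/1.9598 = 0.9395, z_low = (140.1588 - 146)/1.9598 = -2.9805
β = P(not reject | H₁) = Φ(0.9395) - Φ(-2.9805) ≈ 0.8248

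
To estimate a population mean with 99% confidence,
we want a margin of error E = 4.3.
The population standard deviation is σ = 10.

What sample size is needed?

Answer: n = 36

Derivation:
z_0.005 = 2.576
n = (z×σ/E)² = (2.576×10/4.3)²
n = 35.8885
Round up: n = 36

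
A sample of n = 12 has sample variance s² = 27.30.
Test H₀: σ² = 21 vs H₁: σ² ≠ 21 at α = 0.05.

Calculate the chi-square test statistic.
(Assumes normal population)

Answer: χ² = 14.3000, fail to reject H₀

Derivation:
df = n - 1 = 11
χ² = (n-1)s²/σ₀² = 11×27.30/21 = 14.3000
Critical values: χ²_{0.975,11} = 3.816, χ²_{0.025,11} = 21.920
Rejection region: χ² < 3.816 or χ² > 21.920
Decision: fail to reject H₀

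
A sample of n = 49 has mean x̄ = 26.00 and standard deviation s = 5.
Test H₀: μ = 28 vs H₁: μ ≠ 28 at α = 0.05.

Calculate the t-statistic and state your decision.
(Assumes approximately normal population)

df = n - 1 = 48
SE = s/√n = 5/√49 = 0.7143
t = (x̄ - μ₀)/SE = (26.00 - 28)/0.7143 = -2.7999
Critical value: t_{0.025,48} = ±2.011
p-value ≈ 0.0073
Decision: reject H₀

Answer: t = -2.7999, reject H₀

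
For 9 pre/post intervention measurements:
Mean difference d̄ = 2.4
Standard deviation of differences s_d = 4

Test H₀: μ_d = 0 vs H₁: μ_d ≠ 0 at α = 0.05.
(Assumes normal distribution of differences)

df = n - 1 = 8
SE = s_d/√n = 4/√9 = 1.3333
t = d̄/SE = 2.4/1.3333 = 1.8000
Critical value: t_{0.025,8} = ±2.306
p-value ≈ 0.1096
Decision: fail to reject H₀

Answer: t = 1.8000, fail to reject H₀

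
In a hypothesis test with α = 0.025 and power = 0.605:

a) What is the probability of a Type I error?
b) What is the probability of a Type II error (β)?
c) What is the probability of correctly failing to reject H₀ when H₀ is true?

a) Type I error probability = α = 0.025
b) Power = P(reject H₀ | H₁ true) = 1 - β = 0.605, so Type II error probability = β = 1 - Power = 0.395
c) P(fail to reject H₀ | H₀ true) = 1 - α = 0.975

Answer: a) 0.025, b) 0.395, c) 0.975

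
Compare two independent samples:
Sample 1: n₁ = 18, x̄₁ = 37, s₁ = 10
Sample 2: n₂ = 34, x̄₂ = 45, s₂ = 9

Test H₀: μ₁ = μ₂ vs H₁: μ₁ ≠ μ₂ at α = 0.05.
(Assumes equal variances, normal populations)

Answer: t = -2.9347, reject H₀

Derivation:
Pooled variance: s²_p = [17×10² + 33×9²]/(50) = 87.4600
s_p = 9.3520
SE = s_p×√(1/n₁ + 1/n₂) = 9.3520×√(1/18 + 1/34) = 2.7260
t = (x̄₁ - x̄₂)/SE = (37 - 45)/2.7260 = -2.9347
df = 50, t-critical = ±2.009
Decision: reject H₀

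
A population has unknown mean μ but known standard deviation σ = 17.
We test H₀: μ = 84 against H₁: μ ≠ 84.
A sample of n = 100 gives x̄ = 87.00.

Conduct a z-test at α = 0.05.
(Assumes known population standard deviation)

Answer: z = 1.7647, fail to reject H₀

Derivation:
Standard error: SE = σ/√n = 17/√100 = 1.7000
z-statistic: z = (x̄ - μ₀)/SE = (87.00 - 84)/1.7000 = 1.7647
Critical value: ±1.960
p-value = 0.0776
Decision: fail to reject H₀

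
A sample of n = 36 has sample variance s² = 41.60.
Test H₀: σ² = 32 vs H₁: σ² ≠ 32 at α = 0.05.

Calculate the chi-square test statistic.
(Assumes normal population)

df = n - 1 = 35
χ² = (n-1)s²/σ₀² = 35×41.60/32 = 45.5000
Critical values: χ²_{0.975,35} = 20.569, χ²_{0.025,35} = 53.203
Rejection region: χ² < 20.569 or χ² > 53.203
Decision: fail to reject H₀

Answer: χ² = 45.5000, fail to reject H₀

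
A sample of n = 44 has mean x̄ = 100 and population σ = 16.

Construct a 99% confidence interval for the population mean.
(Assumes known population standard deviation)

Answer: (93.7864, 106.2136)

Derivation:
Confidence level: 99%, α = 0.01
z_0.005 = 2.576
SE = σ/√n = 16/√44 = 2.4121
Margin of error = 2.576 × 2.4121 = 6.2136
CI: x̄ ± margin = 100 ± 6.2136
CI: (93.7864, 106.2136)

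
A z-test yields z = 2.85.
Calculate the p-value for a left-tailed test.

For z = 2.85:
p = P(Z < 2.85) = Φ(2.85) = 0.9978

Answer: p-value ≈ 0.9978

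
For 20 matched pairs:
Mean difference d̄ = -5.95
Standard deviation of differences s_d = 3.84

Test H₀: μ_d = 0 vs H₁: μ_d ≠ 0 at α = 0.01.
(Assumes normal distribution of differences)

df = n - 1 = 19
SE = s_d/√n = 3.84/√20 = 0.8587
t = d̄/SE = -5.95/0.8587 = -6.9291
Critical value: t_{0.005,19} = ±2.861
p-value < 0.0001
Decision: reject H₀

Answer: t = -6.9291, reject H₀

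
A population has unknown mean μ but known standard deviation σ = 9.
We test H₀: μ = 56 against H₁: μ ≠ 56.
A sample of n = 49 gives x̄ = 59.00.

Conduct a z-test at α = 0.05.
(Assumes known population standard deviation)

Answer: z = 2.3334, reject H₀

Derivation:
Standard error: SE = σ/√n = 9/√49 = 1.2857
z-statistic: z = (x̄ - μ₀)/SE = (59.00 - 56)/1.2857 = 2.3334
Critical value: ±1.960
p-value = 0.0196
Decision: reject H₀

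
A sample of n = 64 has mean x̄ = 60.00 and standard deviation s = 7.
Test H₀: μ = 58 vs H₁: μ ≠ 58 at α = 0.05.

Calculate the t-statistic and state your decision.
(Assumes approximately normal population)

Answer: t = 2.2857, reject H₀

Derivation:
df = n - 1 = 63
SE = s/√n = 7/√64 = 0.8750
t = (x̄ - μ₀)/SE = (60.00 - 58)/0.8750 = 2.2857
Critical value: t_{0.025,63} = ±1.998
p-value ≈ 0.0256
Decision: reject H₀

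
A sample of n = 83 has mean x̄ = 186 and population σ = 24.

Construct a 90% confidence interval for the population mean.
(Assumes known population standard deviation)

Confidence level: 90%, α = 0.1
z_0.05 = 1.645
SE = σ/√n = 24/√83 = 2.6343
Margin of error = 1.645 × 2.6343 = 4.3334
CI: x̄ ± margin = 186 ± 4.3334
CI: (181.6666, 190.3334)

Answer: (181.6666, 190.3334)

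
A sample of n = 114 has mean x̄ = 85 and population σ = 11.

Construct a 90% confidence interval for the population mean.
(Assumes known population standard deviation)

Answer: (83.3053, 86.6947)

Derivation:
Confidence level: 90%, α = 0.1
z_0.05 = 1.645
SE = σ/√n = 11/√114 = 1.0302
Margin of error = 1.645 × 1.0302 = 1.6947
CI: x̄ ± margin = 85 ± 1.6947
CI: (83.3053, 86.6947)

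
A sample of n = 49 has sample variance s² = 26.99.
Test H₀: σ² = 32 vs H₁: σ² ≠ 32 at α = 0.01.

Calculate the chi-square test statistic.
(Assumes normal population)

df = n - 1 = 48
χ² = (n-1)s²/σ₀² = 48×26.99/32 = 40.4850
Critical values: χ²_{0.995,48} = 26.511, χ²_{0.005,48} = 76.969
Rejection region: χ² < 26.511 or χ² > 76.969
Decision: fail to reject H₀

Answer: χ² = 40.4850, fail to reject H₀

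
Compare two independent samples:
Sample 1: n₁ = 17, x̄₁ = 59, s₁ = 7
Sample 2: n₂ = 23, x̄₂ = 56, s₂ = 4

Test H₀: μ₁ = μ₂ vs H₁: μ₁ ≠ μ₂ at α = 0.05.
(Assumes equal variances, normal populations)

Answer: t = 1.7155, fail to reject H₀

Derivation:
Pooled variance: s²_p = [16×7² + 22×4²]/(38) = 29.8947
s_p = 5.4676
SE = s_p×√(1/n₁ + 1/n₂) = 5.4676×√(1/17 + 1/23) = 1.7488
t = (x̄₁ - x̄₂)/SE = (59 - 56)/1.7488 = 1.7155
df = 38, t-critical = ±2.024
Decision: fail to reject H₀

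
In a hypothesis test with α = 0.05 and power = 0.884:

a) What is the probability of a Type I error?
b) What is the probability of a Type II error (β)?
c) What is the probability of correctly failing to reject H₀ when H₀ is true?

a) Type I error probability = α = 0.05
b) Power = P(reject H₀ | H₁ true) = 1 - β = 0.884, so Type II error probability = β = 1 - Power = 0.116
c) P(fail to reject H₀ | H₀ true) = 1 - α = 0.95

Answer: a) 0.05, b) 0.116, c) 0.95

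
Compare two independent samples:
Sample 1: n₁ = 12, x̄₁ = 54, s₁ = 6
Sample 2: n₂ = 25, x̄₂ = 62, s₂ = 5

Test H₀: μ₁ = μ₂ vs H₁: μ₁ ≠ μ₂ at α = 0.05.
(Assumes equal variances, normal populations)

Answer: t = -4.2703, reject H₀

Derivation:
Pooled variance: s²_p = [11×6² + 24×5²]/(35) = 28.4571
s_p = 5.3345
SE = s_p×√(1/n₁ + 1/n₂) = 5.3345×√(1/12 + 1/25) = 1.8734
t = (x̄₁ - x̄₂)/SE = (54 - 62)/1.8734 = -4.2703
df = 35, t-critical = ±2.030
Decision: reject H₀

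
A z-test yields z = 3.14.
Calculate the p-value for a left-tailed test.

Answer: p-value ≈ 0.9992

Derivation:
For z = 3.14:
p = P(Z < 3.14) = Φ(3.14) = 0.9992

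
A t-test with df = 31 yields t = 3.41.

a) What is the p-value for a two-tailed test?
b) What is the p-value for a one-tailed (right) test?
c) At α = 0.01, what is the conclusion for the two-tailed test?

Answer: a) 0.0018, b) 0.0009, c) reject H₀

Derivation:
Using t-distribution with df = 31:
a) Two-tailed: p = 2×P(T > 3.41) = 0.0018
b) One-tailed: p = P(T > 3.41) = 0.0009
c) 0.0018 < 0.01, reject H₀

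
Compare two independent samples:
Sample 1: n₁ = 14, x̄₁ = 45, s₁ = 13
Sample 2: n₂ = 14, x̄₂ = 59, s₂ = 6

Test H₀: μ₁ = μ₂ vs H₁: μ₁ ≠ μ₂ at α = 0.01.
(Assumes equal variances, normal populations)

Answer: t = -3.6586, reject H₀

Derivation:
Pooled variance: s²_p = [13×13² + 13×6²]/(26) = 102.5000
s_p = 10.1242
SE = s_p×√(1/n₁ + 1/n₂) = 10.1242×√(1/14 + 1/14) = 3.8266
t = (x̄₁ - x̄₂)/SE = (45 - 59)/3.8266 = -3.6586
df = 26, t-critical = ±2.779
Decision: reject H₀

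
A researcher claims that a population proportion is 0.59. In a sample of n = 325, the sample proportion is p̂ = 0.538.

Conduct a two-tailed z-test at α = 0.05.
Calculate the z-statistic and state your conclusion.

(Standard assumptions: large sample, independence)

H₀: p = 0.59, H₁: p ≠ 0.59
Standard error: SE = √(p₀(1-p₀)/n) = √(0.59×0.41/325) = 0.027282
z-statistic: z = (p̂ - p₀)/SE = (0.538 - 0.59)/0.027282 = -1.9060
Critical value: z_0.025 = ±1.960
p-value = 0.0567
Decision: fail to reject H₀ at α = 0.05

Answer: z = -1.9060, fail to reject H₀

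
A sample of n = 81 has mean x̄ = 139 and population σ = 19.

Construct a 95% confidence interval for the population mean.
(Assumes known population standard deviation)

Confidence level: 95%, α = 0.05
z_0.025 = 1.960
SE = σ/√n = 19/√81 = 2.1111
Margin of error = 1.960 × 2.1111 = 4.1378
CI: x̄ ± margin = 139 ± 4.1378
CI: (134.8622, 143.1378)

Answer: (134.8622, 143.1378)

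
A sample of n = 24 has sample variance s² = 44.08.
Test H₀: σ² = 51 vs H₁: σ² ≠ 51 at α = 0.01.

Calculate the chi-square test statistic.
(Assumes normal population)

df = n - 1 = 23
χ² = (n-1)s²/σ₀² = 23×44.08/51 = 19.8792
Critical values: χ²_{0.995,23} = 9.260, χ²_{0.005,23} = 44.181
Rejection region: χ² < 9.260 or χ² > 44.181
Decision: fail to reject H₀

Answer: χ² = 19.8792, fail to reject H₀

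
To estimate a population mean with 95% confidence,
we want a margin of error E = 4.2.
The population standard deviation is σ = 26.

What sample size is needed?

Answer: n = 148

Derivation:
z_0.025 = 1.960
n = (z×σ/E)² = (1.960×26/4.2)²
n = 147.2178
Round up: n = 148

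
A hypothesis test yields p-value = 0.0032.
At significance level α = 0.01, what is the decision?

Answer: reject H₀

Derivation:
Compare p-value to α:
0.0032 < 0.01
Decision: reject H₀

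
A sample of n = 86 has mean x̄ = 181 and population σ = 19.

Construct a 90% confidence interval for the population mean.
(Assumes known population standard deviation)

Answer: (177.6297, 184.3703)

Derivation:
Confidence level: 90%, α = 0.1
z_0.05 = 1.645
SE = σ/√n = 19/√86 = 2.0488
Margin of error = 1.645 × 2.0488 = 3.3703
CI: x̄ ± margin = 181 ± 3.3703
CI: (177.6297, 184.3703)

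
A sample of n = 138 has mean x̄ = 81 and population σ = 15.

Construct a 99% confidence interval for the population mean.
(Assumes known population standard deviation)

Answer: (77.7107, 84.2893)

Derivation:
Confidence level: 99%, α = 0.01
z_0.005 = 2.576
SE = σ/√n = 15/√138 = 1.2769
Margin of error = 2.576 × 1.2769 = 3.2893
CI: x̄ ± margin = 81 ± 3.2893
CI: (77.7107, 84.2893)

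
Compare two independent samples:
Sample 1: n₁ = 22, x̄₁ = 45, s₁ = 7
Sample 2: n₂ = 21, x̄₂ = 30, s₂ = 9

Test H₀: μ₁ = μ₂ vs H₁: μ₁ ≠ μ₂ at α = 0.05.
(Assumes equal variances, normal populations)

Answer: t = 6.1170, reject H₀

Derivation:
Pooled variance: s²_p = [21×7² + 20×9²]/(41) = 64.6098
s_p = 8.0380
SE = s_p×√(1/n₁ + 1/n₂) = 8.0380×√(1/22 + 1/21) = 2.4522
t = (x̄₁ - x̄₂)/SE = (45 - 30)/2.4522 = 6.1170
df = 41, t-critical = ±2.020
Decision: reject H₀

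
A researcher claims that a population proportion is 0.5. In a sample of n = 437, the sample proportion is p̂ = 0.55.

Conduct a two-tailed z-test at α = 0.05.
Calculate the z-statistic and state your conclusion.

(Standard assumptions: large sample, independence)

Answer: z = 2.0905, reject H₀

Derivation:
H₀: p = 0.5, H₁: p ≠ 0.5
Standard error: SE = √(p₀(1-p₀)/n) = √(0.5×0.5/437) = 0.023918
z-statistic: z = (p̂ - p₀)/SE = (0.55 - 0.5)/0.023918 = 2.0905
Critical value: z_0.025 = ±1.960
p-value = 0.0366
Decision: reject H₀ at α = 0.05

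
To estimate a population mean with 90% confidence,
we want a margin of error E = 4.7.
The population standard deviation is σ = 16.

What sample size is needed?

Answer: n = 32

Derivation:
z_0.05 = 1.645
n = (z×σ/E)² = (1.645×16/4.7)²
n = 31.3600
Round up: n = 32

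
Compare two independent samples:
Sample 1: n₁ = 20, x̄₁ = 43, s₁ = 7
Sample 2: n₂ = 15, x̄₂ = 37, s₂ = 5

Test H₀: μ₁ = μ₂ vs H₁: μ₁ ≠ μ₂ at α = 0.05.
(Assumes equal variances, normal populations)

Pooled variance: s²_p = [19×7² + 14×5²]/(33) = 38.8182
s_p = 6.2304
SE = s_p×√(1/n₁ + 1/n₂) = 6.2304×√(1/20 + 1/15) = 2.1281
t = (x̄₁ - x̄₂)/SE = (43 - 37)/2.1281 = 2.8194
df = 33, t-critical = ±2.035
Decision: reject H₀

Answer: t = 2.8194, reject H₀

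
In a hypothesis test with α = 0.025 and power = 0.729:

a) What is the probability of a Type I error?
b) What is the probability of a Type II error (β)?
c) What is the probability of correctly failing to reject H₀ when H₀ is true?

a) Type I error probability = α = 0.025
b) Power = P(reject H₀ | H₁ true) = 1 - β = 0.729, so Type II error probability = β = 1 - Power = 0.271
c) P(fail to reject H₀ | H₀ true) = 1 - α = 0.975

Answer: a) 0.025, b) 0.271, c) 0.975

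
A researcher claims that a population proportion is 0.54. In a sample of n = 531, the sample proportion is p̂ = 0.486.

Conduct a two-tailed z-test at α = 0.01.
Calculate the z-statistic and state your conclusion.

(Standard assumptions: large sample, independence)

Answer: z = -2.4966, fail to reject H₀

Derivation:
H₀: p = 0.54, H₁: p ≠ 0.54
Standard error: SE = √(p₀(1-p₀)/n) = √(0.54×0.46/531) = 0.021629
z-statistic: z = (p̂ - p₀)/SE = (0.486 - 0.54)/0.021629 = -2.4966
Critical value: z_0.005 = ±2.576
p-value = 0.0125
Decision: fail to reject H₀ at α = 0.01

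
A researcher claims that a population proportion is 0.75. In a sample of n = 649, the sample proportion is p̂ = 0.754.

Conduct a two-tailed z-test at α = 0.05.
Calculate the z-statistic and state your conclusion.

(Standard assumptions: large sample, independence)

Answer: z = 0.2353, fail to reject H₀

Derivation:
H₀: p = 0.75, H₁: p ≠ 0.75
Standard error: SE = √(p₀(1-p₀)/n) = √(0.75×0.25/649) = 0.016997
z-statistic: z = (p̂ - p₀)/SE = (0.754 - 0.75)/0.016997 = 0.2353
Critical value: z_0.025 = ±1.960
p-value = 0.8140
Decision: fail to reject H₀ at α = 0.05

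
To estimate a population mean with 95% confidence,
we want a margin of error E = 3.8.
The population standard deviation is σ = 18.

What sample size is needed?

z_0.025 = 1.960
n = (z×σ/E)² = (1.960×18/3.8)²
n = 86.1966
Round up: n = 87

Answer: n = 87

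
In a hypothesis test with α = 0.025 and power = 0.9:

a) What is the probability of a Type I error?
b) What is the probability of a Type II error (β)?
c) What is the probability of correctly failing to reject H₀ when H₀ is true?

Answer: a) 0.025, b) 0.1, c) 0.975

Derivation:
a) Type I error probability = α = 0.025
b) Power = P(reject H₀ | H₁ true) = 1 - β = 0.9, so Type II error probability = β = 1 - Power = 0.1
c) P(fail to reject H₀ | H₀ true) = 1 - α = 0.975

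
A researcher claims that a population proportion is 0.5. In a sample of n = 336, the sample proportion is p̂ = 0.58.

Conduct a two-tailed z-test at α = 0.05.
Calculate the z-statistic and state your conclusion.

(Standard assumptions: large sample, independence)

Answer: z = 2.9329, reject H₀

Derivation:
H₀: p = 0.5, H₁: p ≠ 0.5
Standard error: SE = √(p₀(1-p₀)/n) = √(0.5×0.5/336) = 0.027277
z-statistic: z = (p̂ - p₀)/SE = (0.58 - 0.5)/0.027277 = 2.9329
Critical value: z_0.025 = ±1.960
p-value = 0.0034
Decision: reject H₀ at α = 0.05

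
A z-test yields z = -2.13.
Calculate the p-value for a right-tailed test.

For z = -2.13:
p = P(Z > -2.13) = 1 - Φ(-2.13) = 0.9834

Answer: p-value ≈ 0.9834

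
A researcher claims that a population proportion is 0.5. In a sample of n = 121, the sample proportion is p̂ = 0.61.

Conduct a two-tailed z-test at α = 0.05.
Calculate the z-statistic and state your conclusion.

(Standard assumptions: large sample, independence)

H₀: p = 0.5, H₁: p ≠ 0.5
Standard error: SE = √(p₀(1-p₀)/n) = √(0.5×0.5/121) = 0.045455
z-statistic: z = (p̂ - p₀)/SE = (0.61 - 0.5)/0.045455 = 2.4200
Critical value: z_0.025 = ±1.960
p-value = 0.0155
Decision: reject H₀ at α = 0.05

Answer: z = 2.4200, reject H₀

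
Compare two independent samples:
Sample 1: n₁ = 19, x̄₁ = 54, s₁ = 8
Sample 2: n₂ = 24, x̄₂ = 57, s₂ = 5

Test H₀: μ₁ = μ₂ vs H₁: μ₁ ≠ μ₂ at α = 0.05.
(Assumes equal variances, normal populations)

Pooled variance: s²_p = [18×8² + 23×5²]/(41) = 42.1220
s_p = 6.4901
SE = s_p×√(1/n₁ + 1/n₂) = 6.4901×√(1/19 + 1/24) = 1.9930
t = (x̄₁ - x̄₂)/SE = (54 - 57)/1.9930 = -1.5053
df = 41, t-critical = ±2.020
Decision: fail to reject H₀

Answer: t = -1.5053, fail to reject H₀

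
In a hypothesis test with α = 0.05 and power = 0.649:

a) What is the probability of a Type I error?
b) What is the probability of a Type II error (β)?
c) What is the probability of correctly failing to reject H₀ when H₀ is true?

a) Type I error probability = α = 0.05
b) Power = P(reject H₀ | H₁ true) = 1 - β = 0.649, so Type II error probability = β = 1 - Power = 0.351
c) P(fail to reject H₀ | H₀ true) = 1 - α = 0.95

Answer: a) 0.05, b) 0.351, c) 0.95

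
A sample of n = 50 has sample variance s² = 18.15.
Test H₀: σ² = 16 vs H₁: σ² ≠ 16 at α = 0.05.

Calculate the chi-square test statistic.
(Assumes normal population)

df = n - 1 = 49
χ² = (n-1)s²/σ₀² = 49×18.15/16 = 55.5844
Critical values: χ²_{0.975,49} = 31.555, χ²_{0.025,49} = 70.222
Rejection region: χ² < 31.555 or χ² > 70.222
Decision: fail to reject H₀

Answer: χ² = 55.5844, fail to reject H₀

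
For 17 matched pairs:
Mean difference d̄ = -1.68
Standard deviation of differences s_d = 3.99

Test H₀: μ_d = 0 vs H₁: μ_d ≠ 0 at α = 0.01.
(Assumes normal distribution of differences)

Answer: t = -1.7361, fail to reject H₀

Derivation:
df = n - 1 = 16
SE = s_d/√n = 3.99/√17 = 0.9677
t = d̄/SE = -1.68/0.9677 = -1.7361
Critical value: t_{0.005,16} = ±2.921
p-value ≈ 0.1018
Decision: fail to reject H₀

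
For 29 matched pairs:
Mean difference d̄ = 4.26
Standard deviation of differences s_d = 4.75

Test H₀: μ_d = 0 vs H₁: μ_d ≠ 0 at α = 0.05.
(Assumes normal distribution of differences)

Answer: t = 4.8294, reject H₀

Derivation:
df = n - 1 = 28
SE = s_d/√n = 4.75/√29 = 0.8821
t = d̄/SE = 4.26/0.8821 = 4.8294
Critical value: t_{0.025,28} = ±2.048
p-value < 0.0001
Decision: reject H₀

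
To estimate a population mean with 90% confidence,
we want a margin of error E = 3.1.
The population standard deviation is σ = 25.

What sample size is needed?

Answer: n = 176

Derivation:
z_0.05 = 1.645
n = (z×σ/E)² = (1.645×25/3.1)²
n = 175.9902
Round up: n = 176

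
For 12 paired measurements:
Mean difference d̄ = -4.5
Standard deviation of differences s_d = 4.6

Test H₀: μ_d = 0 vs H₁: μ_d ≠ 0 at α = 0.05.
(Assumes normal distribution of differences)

df = n - 1 = 11
SE = s_d/√n = 4.6/√12 = 1.3279
t = d̄/SE = -4.5/1.3279 = -3.3888
Critical value: t_{0.025,11} = ±2.201
p-value ≈ 0.0060
Decision: reject H₀

Answer: t = -3.3888, reject H₀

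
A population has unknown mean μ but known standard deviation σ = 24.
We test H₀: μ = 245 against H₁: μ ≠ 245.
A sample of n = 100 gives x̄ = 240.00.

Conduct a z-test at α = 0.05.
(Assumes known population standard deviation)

Standard error: SE = σ/√n = 24/√100 = 2.4000
z-statistic: z = (x̄ - μ₀)/SE = (240.00 - 245)/2.4000 = -2.0833
Critical value: ±1.960
p-value = 0.0372
Decision: reject H₀

Answer: z = -2.0833, reject H₀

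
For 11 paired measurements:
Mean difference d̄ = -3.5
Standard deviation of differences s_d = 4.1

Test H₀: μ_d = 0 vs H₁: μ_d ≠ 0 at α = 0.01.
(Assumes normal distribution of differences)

df = n - 1 = 10
SE = s_d/√n = 4.1/√11 = 1.2362
t = d̄/SE = -3.5/1.2362 = -2.8313
Critical value: t_{0.005,10} = ±3.169
p-value ≈ 0.0178
Decision: fail to reject H₀

Answer: t = -2.8313, fail to reject H₀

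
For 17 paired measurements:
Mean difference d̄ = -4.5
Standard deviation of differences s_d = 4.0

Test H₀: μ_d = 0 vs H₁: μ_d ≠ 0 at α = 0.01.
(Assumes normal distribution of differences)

Answer: t = -4.6387, reject H₀

Derivation:
df = n - 1 = 16
SE = s_d/√n = 4.0/√17 = 0.9701
t = d̄/SE = -4.5/0.9701 = -4.6387
Critical value: t_{0.005,16} = ±2.921
p-value ≈ 0.0003
Decision: reject H₀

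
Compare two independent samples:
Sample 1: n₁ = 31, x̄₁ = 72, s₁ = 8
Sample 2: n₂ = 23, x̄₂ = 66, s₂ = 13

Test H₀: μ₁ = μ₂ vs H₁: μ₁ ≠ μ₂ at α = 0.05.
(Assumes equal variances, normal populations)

Answer: t = 2.0938, reject H₀

Derivation:
Pooled variance: s²_p = [30×8² + 22×13²]/(52) = 108.4231
s_p = 10.4126
SE = s_p×√(1/n₁ + 1/n₂) = 10.4126×√(1/31 + 1/23) = 2.8656
t = (x̄₁ - x̄₂)/SE = (72 - 66)/2.8656 = 2.0938
df = 52, t-critical = ±2.007
Decision: reject H₀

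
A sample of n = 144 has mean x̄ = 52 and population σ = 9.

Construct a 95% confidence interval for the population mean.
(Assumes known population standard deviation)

Answer: (50.5300, 53.4700)

Derivation:
Confidence level: 95%, α = 0.05
z_0.025 = 1.960
SE = σ/√n = 9/√144 = 0.7500
Margin of error = 1.960 × 0.7500 = 1.4700
CI: x̄ ± margin = 52 ± 1.4700
CI: (50.5300, 53.4700)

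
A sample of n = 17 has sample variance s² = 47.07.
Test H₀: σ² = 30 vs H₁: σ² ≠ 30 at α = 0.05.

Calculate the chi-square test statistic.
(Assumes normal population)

df = n - 1 = 16
χ² = (n-1)s²/σ₀² = 16×47.07/30 = 25.1040
Critical values: χ²_{0.975,16} = 6.908, χ²_{0.025,16} = 28.845
Rejection region: χ² < 6.908 or χ² > 28.845
Decision: fail to reject H₀

Answer: χ² = 25.1040, fail to reject H₀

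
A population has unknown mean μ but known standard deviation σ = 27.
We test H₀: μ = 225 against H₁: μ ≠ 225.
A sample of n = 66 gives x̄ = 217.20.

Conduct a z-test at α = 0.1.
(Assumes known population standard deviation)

Standard error: SE = σ/√n = 27/√66 = 3.3235
z-statistic: z = (x̄ - μ₀)/SE = (217.20 - 225)/3.3235 = -2.3469
Critical value: ±1.645
p-value = 0.0189
Decision: reject H₀

Answer: z = -2.3469, reject H₀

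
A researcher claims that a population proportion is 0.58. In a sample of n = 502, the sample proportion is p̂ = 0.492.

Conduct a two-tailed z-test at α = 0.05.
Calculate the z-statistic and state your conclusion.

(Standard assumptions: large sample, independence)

Answer: z = -3.9947, reject H₀

Derivation:
H₀: p = 0.58, H₁: p ≠ 0.58
Standard error: SE = √(p₀(1-p₀)/n) = √(0.58×0.42/502) = 0.022029
z-statistic: z = (p̂ - p₀)/SE = (0.492 - 0.58)/0.022029 = -3.9947
Critical value: z_0.025 = ±1.960
p-value = 0.0001
Decision: reject H₀ at α = 0.05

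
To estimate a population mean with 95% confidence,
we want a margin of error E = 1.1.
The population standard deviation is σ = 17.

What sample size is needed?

Answer: n = 918

Derivation:
z_0.025 = 1.960
n = (z×σ/E)² = (1.960×17/1.1)²
n = 917.5392
Round up: n = 918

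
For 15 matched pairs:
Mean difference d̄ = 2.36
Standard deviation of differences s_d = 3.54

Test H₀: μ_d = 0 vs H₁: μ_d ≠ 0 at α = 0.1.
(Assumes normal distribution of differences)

df = n - 1 = 14
SE = s_d/√n = 3.54/√15 = 0.9140
t = d̄/SE = 2.36/0.9140 = 2.5821
Critical value: t_{0.05,14} = ±1.761
p-value ≈ 0.0217
Decision: reject H₀

Answer: t = 2.5821, reject H₀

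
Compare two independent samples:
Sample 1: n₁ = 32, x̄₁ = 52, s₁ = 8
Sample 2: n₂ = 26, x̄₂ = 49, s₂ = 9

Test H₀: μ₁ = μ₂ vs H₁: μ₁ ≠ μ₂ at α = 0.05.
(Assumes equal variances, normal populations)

Answer: t = 1.3429, fail to reject H₀

Derivation:
Pooled variance: s²_p = [31×8² + 25×9²]/(56) = 71.5893
s_p = 8.4610
SE = s_p×√(1/n₁ + 1/n₂) = 8.4610×√(1/32 + 1/26) = 2.2340
t = (x̄₁ - x̄₂)/SE = (52 - 49)/2.2340 = 1.3429
df = 56, t-critical = ±2.003
Decision: fail to reject H₀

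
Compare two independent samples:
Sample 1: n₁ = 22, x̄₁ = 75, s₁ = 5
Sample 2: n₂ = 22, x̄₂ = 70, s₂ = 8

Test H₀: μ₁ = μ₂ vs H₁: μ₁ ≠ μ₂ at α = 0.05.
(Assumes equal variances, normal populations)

Pooled variance: s²_p = [21×5² + 21×8²]/(42) = 44.5000
s_p = 6.6708
SE = s_p×√(1/n₁ + 1/n₂) = 6.6708×√(1/22 + 1/22) = 2.0113
t = (x̄₁ - x̄₂)/SE = (75 - 70)/2.0113 = 2.4860
df = 42, t-critical = ±2.018
Decision: reject H₀

Answer: t = 2.4860, reject H₀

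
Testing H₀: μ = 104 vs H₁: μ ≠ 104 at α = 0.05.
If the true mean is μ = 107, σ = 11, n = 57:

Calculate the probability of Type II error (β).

Answer: β ≈ 0.4605

Derivation:
SE = σ/√n = 11/√57 = 1.4570
Critical values: μ₀ ± z_0.025×SE = 104 ± 1.960×1.4570
Acceptance region: (101.1443, 106.8557)
Under H₁ (μ = 107): z_high = (106.8557 - 107)/1.4570 = -0.0990, z_low = (101.1443 - 107)/1.4570 = -4.0190
β = P(not reject | H₁) = Φ(-0.0990) - Φ(-4.0190) ≈ 0.4605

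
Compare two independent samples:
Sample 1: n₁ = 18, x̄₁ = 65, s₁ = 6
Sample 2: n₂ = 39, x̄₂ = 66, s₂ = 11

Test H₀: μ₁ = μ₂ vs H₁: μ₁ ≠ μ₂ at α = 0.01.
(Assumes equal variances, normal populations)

Pooled variance: s²_p = [17×6² + 38×11²]/(55) = 94.7273
s_p = 9.7328
SE = s_p×√(1/n₁ + 1/n₂) = 9.7328×√(1/18 + 1/39) = 2.7734
t = (x̄₁ - x̄₂)/SE = (65 - 66)/2.7734 = -0.3606
df = 55, t-critical = ±2.668
Decision: fail to reject H₀

Answer: t = -0.3606, fail to reject H₀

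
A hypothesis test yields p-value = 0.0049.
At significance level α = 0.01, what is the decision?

Answer: reject H₀

Derivation:
Compare p-value to α:
0.0049 < 0.01
Decision: reject H₀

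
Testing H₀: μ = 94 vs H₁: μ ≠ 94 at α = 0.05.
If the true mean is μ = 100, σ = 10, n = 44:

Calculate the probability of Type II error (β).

Answer: β ≈ 0.0217

Derivation:
SE = σ/√n = 10/√44 = 1.5076
Critical values: μ₀ ± z_0.025×SE = 94 ± 1.960×1.5076
Acceptance region: (91.0451, 96.9549)
Under H₁ (μ = 100): z_high = (96.9549 - 100)/1.5076 = -2.0198, z_low = (91.0451 - 100)/1.5076 = -5.9398
β = P(not reject | H₁) = Φ(-2.0198) - Φ(-5.9398) ≈ 0.0217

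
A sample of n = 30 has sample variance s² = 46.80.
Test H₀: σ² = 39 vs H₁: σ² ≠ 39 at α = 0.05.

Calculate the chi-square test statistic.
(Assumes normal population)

df = n - 1 = 29
χ² = (n-1)s²/σ₀² = 29×46.80/39 = 34.8000
Critical values: χ²_{0.975,29} = 16.047, χ²_{0.025,29} = 45.722
Rejection region: χ² < 16.047 or χ² > 45.722
Decision: fail to reject H₀

Answer: χ² = 34.8000, fail to reject H₀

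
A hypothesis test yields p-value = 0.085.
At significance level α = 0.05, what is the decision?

Answer: fail to reject H₀

Derivation:
Compare p-value to α:
0.085 ≥ 0.05
Decision: fail to reject H₀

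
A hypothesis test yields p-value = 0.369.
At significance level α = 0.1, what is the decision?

Compare p-value to α:
0.369 ≥ 0.1
Decision: fail to reject H₀

Answer: fail to reject H₀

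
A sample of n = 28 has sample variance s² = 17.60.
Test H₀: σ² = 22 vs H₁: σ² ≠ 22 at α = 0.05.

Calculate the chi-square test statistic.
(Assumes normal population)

Answer: χ² = 21.6000, fail to reject H₀

Derivation:
df = n - 1 = 27
χ² = (n-1)s²/σ₀² = 27×17.60/22 = 21.6000
Critical values: χ²_{0.975,27} = 14.573, χ²_{0.025,27} = 43.195
Rejection region: χ² < 14.573 or χ² > 43.195
Decision: fail to reject H₀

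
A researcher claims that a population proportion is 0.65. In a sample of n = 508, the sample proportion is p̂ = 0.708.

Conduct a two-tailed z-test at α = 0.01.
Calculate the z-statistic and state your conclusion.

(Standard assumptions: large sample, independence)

H₀: p = 0.65, H₁: p ≠ 0.65
Standard error: SE = √(p₀(1-p₀)/n) = √(0.65×0.35/508) = 0.021162
z-statistic: z = (p̂ - p₀)/SE = (0.708 - 0.65)/0.021162 = 2.7408
Critical value: z_0.005 = ±2.576
p-value = 0.0061
Decision: reject H₀ at α = 0.01

Answer: z = 2.7408, reject H₀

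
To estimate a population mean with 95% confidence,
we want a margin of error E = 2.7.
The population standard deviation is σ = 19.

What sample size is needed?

z_0.025 = 1.960
n = (z×σ/E)² = (1.960×19/2.7)²
n = 190.2356
Round up: n = 191

Answer: n = 191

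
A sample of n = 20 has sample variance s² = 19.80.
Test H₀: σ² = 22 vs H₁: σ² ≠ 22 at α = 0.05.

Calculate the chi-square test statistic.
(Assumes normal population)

Answer: χ² = 17.1000, fail to reject H₀

Derivation:
df = n - 1 = 19
χ² = (n-1)s²/σ₀² = 19×19.80/22 = 17.1000
Critical values: χ²_{0.975,19} = 8.907, χ²_{0.025,19} = 32.852
Rejection region: χ² < 8.907 or χ² > 32.852
Decision: fail to reject H₀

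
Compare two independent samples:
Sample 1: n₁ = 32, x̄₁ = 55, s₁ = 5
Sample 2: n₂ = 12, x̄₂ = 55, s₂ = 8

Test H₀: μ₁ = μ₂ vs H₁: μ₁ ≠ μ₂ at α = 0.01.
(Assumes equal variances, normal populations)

Pooled variance: s²_p = [31×5² + 11×8²]/(42) = 35.2143
s_p = 5.9342
SE = s_p×√(1/n₁ + 1/n₂) = 5.9342×√(1/32 + 1/12) = 2.0087
t = (x̄₁ - x̄₂)/SE = (55 - 55)/2.0087 = 0.0000
df = 42, t-critical = ±2.698
Decision: fail to reject H₀

Answer: t = 0.0000, fail to reject H₀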